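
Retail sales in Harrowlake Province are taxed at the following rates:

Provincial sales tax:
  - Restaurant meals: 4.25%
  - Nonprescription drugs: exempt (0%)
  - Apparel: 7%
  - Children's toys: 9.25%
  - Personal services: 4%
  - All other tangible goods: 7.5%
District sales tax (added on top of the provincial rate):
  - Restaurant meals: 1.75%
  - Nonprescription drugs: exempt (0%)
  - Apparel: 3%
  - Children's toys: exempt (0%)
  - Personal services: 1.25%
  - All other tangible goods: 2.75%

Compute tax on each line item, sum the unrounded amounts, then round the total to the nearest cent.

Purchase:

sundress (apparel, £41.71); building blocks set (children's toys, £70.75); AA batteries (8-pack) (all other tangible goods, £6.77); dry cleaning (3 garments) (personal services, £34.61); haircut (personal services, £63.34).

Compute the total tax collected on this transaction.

£16.55

Sundress £41.71: apparel → 7% + 3% district = 10% → £4.171
Building blocks set £70.75: children's toys → 9.25% + 0% district = 9.25% → £6.544375
AA batteries (8-pack) £6.77: all other tangible goods → 7.5% + 2.75% district = 10.25% → £0.693925
Dry cleaning (3 garments) £34.61: personal services → 4% + 1.25% district = 5.25% → £1.817025
Haircut £63.34: personal services → 4% + 1.25% district = 5.25% → £3.32535
Unrounded tax sum = £16.551675 → £16.55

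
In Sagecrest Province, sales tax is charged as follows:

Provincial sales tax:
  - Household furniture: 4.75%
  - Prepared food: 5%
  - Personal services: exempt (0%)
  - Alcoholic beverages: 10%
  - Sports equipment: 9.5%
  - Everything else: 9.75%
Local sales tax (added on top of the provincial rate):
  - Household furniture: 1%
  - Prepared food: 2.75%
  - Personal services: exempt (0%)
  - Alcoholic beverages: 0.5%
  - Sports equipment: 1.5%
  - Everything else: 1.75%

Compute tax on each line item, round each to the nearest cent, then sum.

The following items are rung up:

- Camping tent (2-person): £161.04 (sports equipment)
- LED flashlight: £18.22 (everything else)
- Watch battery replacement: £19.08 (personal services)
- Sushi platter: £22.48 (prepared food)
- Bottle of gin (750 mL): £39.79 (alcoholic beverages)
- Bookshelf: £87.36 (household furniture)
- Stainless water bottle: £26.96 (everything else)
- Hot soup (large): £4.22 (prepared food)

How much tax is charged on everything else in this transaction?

LED flashlight £18.22: everything else → 9.75% + 1.75% local = 11.5% → £2.10
Stainless water bottle £26.96: everything else → 9.75% + 1.75% local = 11.5% → £3.10
Tax on everything else = £2.10 + £3.10 = £5.20

£5.20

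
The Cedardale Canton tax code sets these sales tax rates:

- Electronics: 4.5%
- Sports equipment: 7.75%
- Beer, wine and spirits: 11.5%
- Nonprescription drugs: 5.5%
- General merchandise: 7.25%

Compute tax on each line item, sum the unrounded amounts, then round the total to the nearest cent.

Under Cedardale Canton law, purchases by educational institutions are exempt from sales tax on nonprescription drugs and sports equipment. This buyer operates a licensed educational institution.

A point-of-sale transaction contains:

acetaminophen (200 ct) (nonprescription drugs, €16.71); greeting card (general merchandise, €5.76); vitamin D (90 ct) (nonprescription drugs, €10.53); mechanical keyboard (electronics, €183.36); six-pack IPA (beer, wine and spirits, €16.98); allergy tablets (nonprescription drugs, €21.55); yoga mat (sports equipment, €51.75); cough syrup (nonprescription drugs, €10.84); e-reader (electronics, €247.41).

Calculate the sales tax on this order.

Acetaminophen (200 ct) €16.71: nonprescription drugs, buyer-exempt → 0% → €0.00
Greeting card €5.76: general merchandise → 7.25% → €0.4176
Vitamin D (90 ct) €10.53: nonprescription drugs, buyer-exempt → 0% → €0.00
Mechanical keyboard €183.36: electronics → 4.5% → €8.2512
Six-pack IPA €16.98: beer, wine and spirits → 11.5% → €1.9527
Allergy tablets €21.55: nonprescription drugs, buyer-exempt → 0% → €0.00
Yoga mat €51.75: sports equipment, buyer-exempt → 0% → €0.00
Cough syrup €10.84: nonprescription drugs, buyer-exempt → 0% → €0.00
E-reader €247.41: electronics → 4.5% → €11.13345
Unrounded tax sum = €21.75495 → €21.75

€21.75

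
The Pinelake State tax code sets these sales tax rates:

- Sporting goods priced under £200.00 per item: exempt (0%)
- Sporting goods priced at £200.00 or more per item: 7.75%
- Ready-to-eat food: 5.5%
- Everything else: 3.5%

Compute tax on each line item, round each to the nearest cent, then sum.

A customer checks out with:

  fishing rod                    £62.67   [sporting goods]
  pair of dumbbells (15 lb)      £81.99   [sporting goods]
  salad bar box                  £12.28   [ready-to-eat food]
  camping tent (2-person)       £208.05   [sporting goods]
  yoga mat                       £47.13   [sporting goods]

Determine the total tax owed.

Fishing rod £62.67: sporting goods, under £200.00 → 0% → £0.00
Pair of dumbbells (15 lb) £81.99: sporting goods, under £200.00 → 0% → £0.00
Salad bar box £12.28: ready-to-eat food → 5.5% → £0.68
Camping tent (2-person) £208.05: sporting goods, £200.00 or more → 7.75% → £16.12
Yoga mat £47.13: sporting goods, under £200.00 → 0% → £0.00
Total tax = £0.68 + £16.12 = £16.80

£16.80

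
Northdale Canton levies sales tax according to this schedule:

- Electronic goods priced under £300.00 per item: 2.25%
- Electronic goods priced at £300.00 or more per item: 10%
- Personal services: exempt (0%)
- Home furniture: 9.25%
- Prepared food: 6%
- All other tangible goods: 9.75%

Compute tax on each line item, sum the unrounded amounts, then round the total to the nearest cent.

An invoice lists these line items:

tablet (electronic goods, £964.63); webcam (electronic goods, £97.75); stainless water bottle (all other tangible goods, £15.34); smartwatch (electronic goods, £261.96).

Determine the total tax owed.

Tablet £964.63: electronic goods, £300.00 or more → 10% → £96.463
Webcam £97.75: electronic goods, under £300.00 → 2.25% → £2.199375
Stainless water bottle £15.34: all other tangible goods → 9.75% → £1.49565
Smartwatch £261.96: electronic goods, under £300.00 → 2.25% → £5.8941
Unrounded tax sum = £106.052125 → £106.05

£106.05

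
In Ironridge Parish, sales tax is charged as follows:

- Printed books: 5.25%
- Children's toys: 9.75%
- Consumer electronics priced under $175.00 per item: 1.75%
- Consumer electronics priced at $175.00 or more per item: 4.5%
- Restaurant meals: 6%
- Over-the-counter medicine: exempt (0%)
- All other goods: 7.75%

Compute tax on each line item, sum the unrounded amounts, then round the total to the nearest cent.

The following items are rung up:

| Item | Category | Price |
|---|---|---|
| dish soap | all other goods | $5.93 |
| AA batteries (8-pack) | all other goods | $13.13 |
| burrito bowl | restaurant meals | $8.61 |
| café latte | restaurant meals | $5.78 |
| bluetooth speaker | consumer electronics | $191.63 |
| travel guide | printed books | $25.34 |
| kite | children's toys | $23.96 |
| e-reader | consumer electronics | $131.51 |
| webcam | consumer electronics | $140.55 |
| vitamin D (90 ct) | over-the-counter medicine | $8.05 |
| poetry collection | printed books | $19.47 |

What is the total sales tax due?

Dish soap $5.93: all other goods → 7.75% → $0.459575
AA batteries (8-pack) $13.13: all other goods → 7.75% → $1.017575
Burrito bowl $8.61: restaurant meals → 6% → $0.5166
Café latte $5.78: restaurant meals → 6% → $0.3468
Bluetooth speaker $191.63: consumer electronics, $175.00 or more → 4.5% → $8.62335
Travel guide $25.34: printed books → 5.25% → $1.33035
Kite $23.96: children's toys → 9.75% → $2.3361
E-reader $131.51: consumer electronics, under $175.00 → 1.75% → $2.301425
Webcam $140.55: consumer electronics, under $175.00 → 1.75% → $2.459625
Vitamin D (90 ct) $8.05: over-the-counter medicine → 0% → $0.00
Poetry collection $19.47: printed books → 5.25% → $1.022175
Unrounded tax sum = $20.413575 → $20.41

$20.41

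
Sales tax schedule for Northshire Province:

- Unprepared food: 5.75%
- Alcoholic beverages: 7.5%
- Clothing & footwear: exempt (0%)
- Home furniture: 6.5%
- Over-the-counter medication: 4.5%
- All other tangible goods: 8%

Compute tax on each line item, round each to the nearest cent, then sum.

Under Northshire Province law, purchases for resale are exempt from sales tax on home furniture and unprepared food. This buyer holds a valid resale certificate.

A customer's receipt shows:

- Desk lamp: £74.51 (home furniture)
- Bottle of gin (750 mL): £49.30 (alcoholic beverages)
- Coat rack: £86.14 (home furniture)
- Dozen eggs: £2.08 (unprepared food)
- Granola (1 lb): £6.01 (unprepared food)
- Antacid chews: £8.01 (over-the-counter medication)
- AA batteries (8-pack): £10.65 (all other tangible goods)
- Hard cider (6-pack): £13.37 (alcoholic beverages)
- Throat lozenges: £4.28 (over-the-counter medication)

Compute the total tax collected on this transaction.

£6.10

Desk lamp £74.51: home furniture, buyer-exempt → 0% → £0.00
Bottle of gin (750 mL) £49.30: alcoholic beverages → 7.5% → £3.70
Coat rack £86.14: home furniture, buyer-exempt → 0% → £0.00
Dozen eggs £2.08: unprepared food, buyer-exempt → 0% → £0.00
Granola (1 lb) £6.01: unprepared food, buyer-exempt → 0% → £0.00
Antacid chews £8.01: over-the-counter medication → 4.5% → £0.36
AA batteries (8-pack) £10.65: all other tangible goods → 8% → £0.85
Hard cider (6-pack) £13.37: alcoholic beverages → 7.5% → £1.00
Throat lozenges £4.28: over-the-counter medication → 4.5% → £0.19
Total tax = £3.70 + £0.36 + £0.85 + £1.00 + £0.19 = £6.10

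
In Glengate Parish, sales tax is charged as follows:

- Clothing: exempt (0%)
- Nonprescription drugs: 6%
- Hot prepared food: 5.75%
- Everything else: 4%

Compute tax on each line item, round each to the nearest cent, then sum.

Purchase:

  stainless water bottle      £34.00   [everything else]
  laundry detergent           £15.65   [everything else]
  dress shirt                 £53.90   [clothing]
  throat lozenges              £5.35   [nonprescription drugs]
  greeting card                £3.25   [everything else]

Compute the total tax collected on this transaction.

Stainless water bottle £34.00: everything else → 4% → £1.36
Laundry detergent £15.65: everything else → 4% → £0.63
Dress shirt £53.90: clothing → 0% → £0.00
Throat lozenges £5.35: nonprescription drugs → 6% → £0.32
Greeting card £3.25: everything else → 4% → £0.13
Total tax = £1.36 + £0.63 + £0.32 + £0.13 = £2.44

£2.44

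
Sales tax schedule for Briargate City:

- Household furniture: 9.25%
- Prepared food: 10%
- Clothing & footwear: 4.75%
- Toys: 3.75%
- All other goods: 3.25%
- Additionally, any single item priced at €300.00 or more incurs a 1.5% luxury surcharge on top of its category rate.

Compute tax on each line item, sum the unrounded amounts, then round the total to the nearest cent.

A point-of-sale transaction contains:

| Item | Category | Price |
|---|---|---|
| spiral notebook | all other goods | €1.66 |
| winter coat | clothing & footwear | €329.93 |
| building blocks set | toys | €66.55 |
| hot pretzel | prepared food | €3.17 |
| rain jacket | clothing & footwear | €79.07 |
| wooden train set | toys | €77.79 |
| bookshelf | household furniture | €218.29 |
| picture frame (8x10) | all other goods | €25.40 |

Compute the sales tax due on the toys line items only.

Building blocks set €66.55: toys → 3.75% → €2.495625
Wooden train set €77.79: toys → 3.75% → €2.917125
Tax on toys: unrounded sum = €5.41275 → €5.41

€5.41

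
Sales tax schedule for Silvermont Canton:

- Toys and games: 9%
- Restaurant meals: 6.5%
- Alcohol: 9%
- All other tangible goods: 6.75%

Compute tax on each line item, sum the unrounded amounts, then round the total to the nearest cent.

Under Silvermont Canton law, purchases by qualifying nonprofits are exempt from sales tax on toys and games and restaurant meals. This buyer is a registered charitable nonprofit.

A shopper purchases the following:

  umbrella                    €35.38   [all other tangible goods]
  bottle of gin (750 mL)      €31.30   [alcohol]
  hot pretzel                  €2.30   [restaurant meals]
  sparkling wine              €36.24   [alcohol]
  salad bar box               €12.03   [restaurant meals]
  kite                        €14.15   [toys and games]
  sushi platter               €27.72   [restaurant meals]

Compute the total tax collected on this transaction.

Umbrella €35.38: all other tangible goods → 6.75% → €2.38815
Bottle of gin (750 mL) €31.30: alcohol → 9% → €2.817
Hot pretzel €2.30: restaurant meals, buyer-exempt → 0% → €0.00
Sparkling wine €36.24: alcohol → 9% → €3.2616
Salad bar box €12.03: restaurant meals, buyer-exempt → 0% → €0.00
Kite €14.15: toys and games, buyer-exempt → 0% → €0.00
Sushi platter €27.72: restaurant meals, buyer-exempt → 0% → €0.00
Unrounded tax sum = €8.46675 → €8.47

€8.47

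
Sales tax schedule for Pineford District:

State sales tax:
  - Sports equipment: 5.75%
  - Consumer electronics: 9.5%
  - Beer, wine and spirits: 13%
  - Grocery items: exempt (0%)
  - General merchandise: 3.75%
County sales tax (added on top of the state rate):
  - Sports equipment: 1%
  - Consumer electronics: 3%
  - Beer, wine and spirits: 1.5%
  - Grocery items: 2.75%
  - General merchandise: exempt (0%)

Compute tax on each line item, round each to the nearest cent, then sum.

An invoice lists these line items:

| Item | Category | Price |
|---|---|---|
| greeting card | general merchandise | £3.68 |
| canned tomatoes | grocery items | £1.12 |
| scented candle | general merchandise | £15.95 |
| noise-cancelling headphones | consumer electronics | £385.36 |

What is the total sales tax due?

£48.94

Greeting card £3.68: general merchandise → 3.75% + 0% county = 3.75% → £0.14
Canned tomatoes £1.12: grocery items → 0% + 2.75% county = 2.75% → £0.03
Scented candle £15.95: general merchandise → 3.75% + 0% county = 3.75% → £0.60
Noise-cancelling headphones £385.36: consumer electronics → 9.5% + 3% county = 12.5% → £48.17
Total tax = £0.14 + £0.03 + £0.60 + £48.17 = £48.94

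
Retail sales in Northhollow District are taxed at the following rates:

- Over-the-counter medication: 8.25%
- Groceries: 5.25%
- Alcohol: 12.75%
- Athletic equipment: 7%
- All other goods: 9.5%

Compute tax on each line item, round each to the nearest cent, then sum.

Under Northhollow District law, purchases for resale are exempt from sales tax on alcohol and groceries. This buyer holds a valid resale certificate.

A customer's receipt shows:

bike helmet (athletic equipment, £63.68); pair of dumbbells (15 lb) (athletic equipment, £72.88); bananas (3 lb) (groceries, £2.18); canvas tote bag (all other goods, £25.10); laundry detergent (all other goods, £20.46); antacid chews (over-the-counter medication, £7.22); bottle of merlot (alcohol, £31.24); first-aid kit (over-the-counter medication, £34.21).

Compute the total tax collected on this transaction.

Bike helmet £63.68: athletic equipment → 7% → £4.46
Pair of dumbbells (15 lb) £72.88: athletic equipment → 7% → £5.10
Bananas (3 lb) £2.18: groceries, buyer-exempt → 0% → £0.00
Canvas tote bag £25.10: all other goods → 9.5% → £2.38
Laundry detergent £20.46: all other goods → 9.5% → £1.94
Antacid chews £7.22: over-the-counter medication → 8.25% → £0.60
Bottle of merlot £31.24: alcohol, buyer-exempt → 0% → £0.00
First-aid kit £34.21: over-the-counter medication → 8.25% → £2.82
Total tax = £4.46 + £5.10 + £2.38 + £1.94 + £0.60 + £2.82 = £17.30

£17.30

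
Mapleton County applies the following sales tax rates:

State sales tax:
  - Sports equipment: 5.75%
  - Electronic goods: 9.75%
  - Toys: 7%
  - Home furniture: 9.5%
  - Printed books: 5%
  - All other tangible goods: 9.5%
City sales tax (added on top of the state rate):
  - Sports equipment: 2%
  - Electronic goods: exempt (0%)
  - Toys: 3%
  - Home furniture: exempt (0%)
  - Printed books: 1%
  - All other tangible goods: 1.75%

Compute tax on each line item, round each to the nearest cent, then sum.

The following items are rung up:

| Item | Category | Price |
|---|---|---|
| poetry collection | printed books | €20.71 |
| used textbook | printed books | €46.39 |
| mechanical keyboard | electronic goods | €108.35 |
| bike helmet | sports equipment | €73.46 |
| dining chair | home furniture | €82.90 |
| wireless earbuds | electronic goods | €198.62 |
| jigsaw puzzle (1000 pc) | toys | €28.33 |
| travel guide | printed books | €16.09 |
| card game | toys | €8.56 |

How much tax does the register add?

Poetry collection €20.71: printed books → 5% + 1% city = 6% → €1.24
Used textbook €46.39: printed books → 5% + 1% city = 6% → €2.78
Mechanical keyboard €108.35: electronic goods → 9.75% + 0% city = 9.75% → €10.56
Bike helmet €73.46: sports equipment → 5.75% + 2% city = 7.75% → €5.69
Dining chair €82.90: home furniture → 9.5% + 0% city = 9.5% → €7.88
Wireless earbuds €198.62: electronic goods → 9.75% + 0% city = 9.75% → €19.37
Jigsaw puzzle (1000 pc) €28.33: toys → 7% + 3% city = 10% → €2.83
Travel guide €16.09: printed books → 5% + 1% city = 6% → €0.97
Card game €8.56: toys → 7% + 3% city = 10% → €0.86
Total tax = €1.24 + €2.78 + €10.56 + €5.69 + €7.88 + €19.37 + €2.83 + €0.97 + €0.86 = €52.18

€52.18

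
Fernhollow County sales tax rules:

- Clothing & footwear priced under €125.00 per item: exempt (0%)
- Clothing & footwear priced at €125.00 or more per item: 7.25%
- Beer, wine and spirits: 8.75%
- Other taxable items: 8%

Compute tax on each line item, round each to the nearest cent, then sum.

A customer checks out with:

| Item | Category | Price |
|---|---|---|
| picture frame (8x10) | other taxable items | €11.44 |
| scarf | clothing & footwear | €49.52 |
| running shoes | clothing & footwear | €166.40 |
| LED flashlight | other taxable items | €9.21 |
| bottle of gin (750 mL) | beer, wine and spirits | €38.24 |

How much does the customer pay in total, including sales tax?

Picture frame (8x10) €11.44: other taxable items → 8% → €0.92
Scarf €49.52: clothing & footwear, under €125.00 → 0% → €0.00
Running shoes €166.40: clothing & footwear, €125.00 or more → 7.25% → €12.06
LED flashlight €9.21: other taxable items → 8% → €0.74
Bottle of gin (750 mL) €38.24: beer, wine and spirits → 8.75% → €3.35
Subtotal = €274.81; tax = €17.07; total due = €291.88

€291.88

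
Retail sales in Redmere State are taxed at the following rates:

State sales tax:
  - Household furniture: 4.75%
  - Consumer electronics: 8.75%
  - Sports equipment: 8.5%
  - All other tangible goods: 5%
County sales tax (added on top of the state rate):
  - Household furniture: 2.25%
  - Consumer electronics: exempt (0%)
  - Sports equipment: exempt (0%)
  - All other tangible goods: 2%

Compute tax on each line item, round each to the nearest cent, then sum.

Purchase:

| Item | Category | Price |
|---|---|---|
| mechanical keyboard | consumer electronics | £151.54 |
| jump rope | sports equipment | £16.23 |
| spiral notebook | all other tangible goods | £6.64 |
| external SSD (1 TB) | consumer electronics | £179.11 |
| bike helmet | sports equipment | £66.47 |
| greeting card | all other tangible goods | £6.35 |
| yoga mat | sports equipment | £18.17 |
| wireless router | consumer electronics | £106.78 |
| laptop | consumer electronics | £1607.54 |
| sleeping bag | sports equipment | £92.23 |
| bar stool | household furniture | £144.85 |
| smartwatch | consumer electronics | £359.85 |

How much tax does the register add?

Mechanical keyboard £151.54: consumer electronics → 8.75% + 0% county = 8.75% → £13.26
Jump rope £16.23: sports equipment → 8.5% + 0% county = 8.5% → £1.38
Spiral notebook £6.64: all other tangible goods → 5% + 2% county = 7% → £0.46
External SSD (1 TB) £179.11: consumer electronics → 8.75% + 0% county = 8.75% → £15.67
Bike helmet £66.47: sports equipment → 8.5% + 0% county = 8.5% → £5.65
Greeting card £6.35: all other tangible goods → 5% + 2% county = 7% → £0.44
Yoga mat £18.17: sports equipment → 8.5% + 0% county = 8.5% → £1.54
Wireless router £106.78: consumer electronics → 8.75% + 0% county = 8.75% → £9.34
Laptop £1607.54: consumer electronics → 8.75% + 0% county = 8.75% → £140.66
Sleeping bag £92.23: sports equipment → 8.5% + 0% county = 8.5% → £7.84
Bar stool £144.85: household furniture → 4.75% + 2.25% county = 7% → £10.14
Smartwatch £359.85: consumer electronics → 8.75% + 0% county = 8.75% → £31.49
Total tax = £13.26 + £1.38 + £0.46 + £15.67 + £5.65 + £0.44 + £1.54 + £9.34 + £140.66 + £7.84 + £10.14 + £31.49 = £237.87

£237.87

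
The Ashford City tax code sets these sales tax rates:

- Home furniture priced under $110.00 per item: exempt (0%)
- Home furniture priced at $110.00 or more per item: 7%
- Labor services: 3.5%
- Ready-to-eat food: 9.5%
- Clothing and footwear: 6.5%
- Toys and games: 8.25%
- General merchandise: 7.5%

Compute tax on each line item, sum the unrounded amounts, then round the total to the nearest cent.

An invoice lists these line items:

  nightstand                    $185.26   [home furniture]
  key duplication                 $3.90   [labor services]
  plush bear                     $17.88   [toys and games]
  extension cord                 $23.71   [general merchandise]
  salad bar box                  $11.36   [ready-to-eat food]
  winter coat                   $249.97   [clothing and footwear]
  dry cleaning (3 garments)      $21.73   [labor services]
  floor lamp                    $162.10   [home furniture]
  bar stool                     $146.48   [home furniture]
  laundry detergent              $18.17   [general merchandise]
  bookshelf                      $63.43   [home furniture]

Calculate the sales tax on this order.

Nightstand $185.26: home furniture, $110.00 or more → 7% → $12.9682
Key duplication $3.90: labor services → 3.5% → $0.1365
Plush bear $17.88: toys and games → 8.25% → $1.4751
Extension cord $23.71: general merchandise → 7.5% → $1.77825
Salad bar box $11.36: ready-to-eat food → 9.5% → $1.0792
Winter coat $249.97: clothing and footwear → 6.5% → $16.24805
Dry cleaning (3 garments) $21.73: labor services → 3.5% → $0.76055
Floor lamp $162.10: home furniture, $110.00 or more → 7% → $11.347
Bar stool $146.48: home furniture, $110.00 or more → 7% → $10.2536
Laundry detergent $18.17: general merchandise → 7.5% → $1.36275
Bookshelf $63.43: home furniture, under $110.00 → 0% → $0.00
Unrounded tax sum = $57.4092 → $57.41

$57.41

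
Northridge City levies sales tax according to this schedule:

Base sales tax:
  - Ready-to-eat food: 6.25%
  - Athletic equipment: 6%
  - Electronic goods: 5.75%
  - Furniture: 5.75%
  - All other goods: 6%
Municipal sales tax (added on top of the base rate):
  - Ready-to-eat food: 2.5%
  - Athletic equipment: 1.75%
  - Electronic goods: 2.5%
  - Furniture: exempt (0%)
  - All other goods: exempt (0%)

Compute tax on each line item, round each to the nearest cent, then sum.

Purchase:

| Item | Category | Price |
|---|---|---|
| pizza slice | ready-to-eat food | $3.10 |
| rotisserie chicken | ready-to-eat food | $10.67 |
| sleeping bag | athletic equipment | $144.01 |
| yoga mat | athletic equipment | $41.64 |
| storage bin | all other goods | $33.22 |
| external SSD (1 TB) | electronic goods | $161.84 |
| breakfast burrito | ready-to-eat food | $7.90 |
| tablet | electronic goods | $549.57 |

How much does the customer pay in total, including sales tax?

$1028.91

Pizza slice $3.10: ready-to-eat food → 6.25% + 2.5% municipal = 8.75% → $0.27
Rotisserie chicken $10.67: ready-to-eat food → 6.25% + 2.5% municipal = 8.75% → $0.93
Sleeping bag $144.01: athletic equipment → 6% + 1.75% municipal = 7.75% → $11.16
Yoga mat $41.64: athletic equipment → 6% + 1.75% municipal = 7.75% → $3.23
Storage bin $33.22: all other goods → 6% + 0% municipal = 6% → $1.99
External SSD (1 TB) $161.84: electronic goods → 5.75% + 2.5% municipal = 8.25% → $13.35
Breakfast burrito $7.90: ready-to-eat food → 6.25% + 2.5% municipal = 8.75% → $0.69
Tablet $549.57: electronic goods → 5.75% + 2.5% municipal = 8.25% → $45.34
Subtotal = $951.95; tax = $76.96; total due = $1028.91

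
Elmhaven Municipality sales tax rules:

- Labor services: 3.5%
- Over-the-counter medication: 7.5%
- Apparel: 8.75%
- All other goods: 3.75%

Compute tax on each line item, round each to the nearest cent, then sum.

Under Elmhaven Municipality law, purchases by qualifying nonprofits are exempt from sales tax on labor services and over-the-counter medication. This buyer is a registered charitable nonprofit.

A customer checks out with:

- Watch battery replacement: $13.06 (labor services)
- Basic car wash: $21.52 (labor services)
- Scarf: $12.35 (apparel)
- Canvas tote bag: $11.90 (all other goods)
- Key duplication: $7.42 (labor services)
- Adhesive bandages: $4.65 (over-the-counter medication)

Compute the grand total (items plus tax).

$72.43

Watch battery replacement $13.06: labor services, buyer-exempt → 0% → $0.00
Basic car wash $21.52: labor services, buyer-exempt → 0% → $0.00
Scarf $12.35: apparel → 8.75% → $1.08
Canvas tote bag $11.90: all other goods → 3.75% → $0.45
Key duplication $7.42: labor services, buyer-exempt → 0% → $0.00
Adhesive bandages $4.65: over-the-counter medication, buyer-exempt → 0% → $0.00
Subtotal = $70.90; tax = $1.53; total due = $72.43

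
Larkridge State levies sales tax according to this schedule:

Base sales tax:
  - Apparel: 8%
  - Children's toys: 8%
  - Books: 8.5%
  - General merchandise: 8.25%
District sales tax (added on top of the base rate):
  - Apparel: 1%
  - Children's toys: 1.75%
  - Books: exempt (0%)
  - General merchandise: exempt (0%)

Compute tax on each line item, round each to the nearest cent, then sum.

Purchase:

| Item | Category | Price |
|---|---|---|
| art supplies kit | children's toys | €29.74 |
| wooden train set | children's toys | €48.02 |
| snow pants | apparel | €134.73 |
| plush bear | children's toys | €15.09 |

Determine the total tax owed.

€21.18

Art supplies kit €29.74: children's toys → 8% + 1.75% district = 9.75% → €2.90
Wooden train set €48.02: children's toys → 8% + 1.75% district = 9.75% → €4.68
Snow pants €134.73: apparel → 8% + 1% district = 9% → €12.13
Plush bear €15.09: children's toys → 8% + 1.75% district = 9.75% → €1.47
Total tax = €2.90 + €4.68 + €12.13 + €1.47 = €21.18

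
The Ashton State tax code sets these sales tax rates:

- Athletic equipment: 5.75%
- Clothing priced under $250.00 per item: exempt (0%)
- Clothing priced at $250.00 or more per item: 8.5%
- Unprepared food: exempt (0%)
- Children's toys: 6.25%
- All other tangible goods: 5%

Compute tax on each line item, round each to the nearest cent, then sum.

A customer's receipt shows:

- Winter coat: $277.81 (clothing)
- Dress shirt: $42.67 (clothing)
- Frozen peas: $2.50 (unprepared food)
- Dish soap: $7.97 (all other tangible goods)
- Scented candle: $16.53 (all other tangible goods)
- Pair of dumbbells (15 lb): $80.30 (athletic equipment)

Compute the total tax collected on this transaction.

$29.46

Winter coat $277.81: clothing, $250.00 or more → 8.5% → $23.61
Dress shirt $42.67: clothing, under $250.00 → 0% → $0.00
Frozen peas $2.50: unprepared food → 0% → $0.00
Dish soap $7.97: all other tangible goods → 5% → $0.40
Scented candle $16.53: all other tangible goods → 5% → $0.83
Pair of dumbbells (15 lb) $80.30: athletic equipment → 5.75% → $4.62
Total tax = $23.61 + $0.40 + $0.83 + $4.62 = $29.46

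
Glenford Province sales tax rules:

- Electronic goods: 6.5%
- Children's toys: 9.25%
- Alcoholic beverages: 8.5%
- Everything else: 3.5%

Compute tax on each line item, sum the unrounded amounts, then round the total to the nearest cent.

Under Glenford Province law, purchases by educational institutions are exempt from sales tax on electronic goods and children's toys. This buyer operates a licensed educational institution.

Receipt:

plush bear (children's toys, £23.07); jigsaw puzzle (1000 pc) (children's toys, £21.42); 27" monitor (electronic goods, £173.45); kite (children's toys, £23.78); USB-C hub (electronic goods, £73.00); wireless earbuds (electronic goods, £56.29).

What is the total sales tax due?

Plush bear £23.07: children's toys, buyer-exempt → 0% → £0.00
Jigsaw puzzle (1000 pc) £21.42: children's toys, buyer-exempt → 0% → £0.00
27" monitor £173.45: electronic goods, buyer-exempt → 0% → £0.00
Kite £23.78: children's toys, buyer-exempt → 0% → £0.00
USB-C hub £73.00: electronic goods, buyer-exempt → 0% → £0.00
Wireless earbuds £56.29: electronic goods, buyer-exempt → 0% → £0.00
Unrounded tax sum = £0.00 → £0.00

£0.00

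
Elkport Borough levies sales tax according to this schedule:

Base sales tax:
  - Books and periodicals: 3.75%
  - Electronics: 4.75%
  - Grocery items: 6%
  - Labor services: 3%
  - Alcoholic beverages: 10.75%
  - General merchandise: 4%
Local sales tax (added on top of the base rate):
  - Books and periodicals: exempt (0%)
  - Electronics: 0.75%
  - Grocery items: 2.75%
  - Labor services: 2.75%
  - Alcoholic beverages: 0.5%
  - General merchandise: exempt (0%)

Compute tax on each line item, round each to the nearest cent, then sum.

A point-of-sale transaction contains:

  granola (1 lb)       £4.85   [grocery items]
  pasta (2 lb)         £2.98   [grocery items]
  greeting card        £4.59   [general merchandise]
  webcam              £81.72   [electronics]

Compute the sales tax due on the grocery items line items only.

£0.68

Granola (1 lb) £4.85: grocery items → 6% + 2.75% local = 8.75% → £0.42
Pasta (2 lb) £2.98: grocery items → 6% + 2.75% local = 8.75% → £0.26
Tax on grocery items = £0.42 + £0.26 = £0.68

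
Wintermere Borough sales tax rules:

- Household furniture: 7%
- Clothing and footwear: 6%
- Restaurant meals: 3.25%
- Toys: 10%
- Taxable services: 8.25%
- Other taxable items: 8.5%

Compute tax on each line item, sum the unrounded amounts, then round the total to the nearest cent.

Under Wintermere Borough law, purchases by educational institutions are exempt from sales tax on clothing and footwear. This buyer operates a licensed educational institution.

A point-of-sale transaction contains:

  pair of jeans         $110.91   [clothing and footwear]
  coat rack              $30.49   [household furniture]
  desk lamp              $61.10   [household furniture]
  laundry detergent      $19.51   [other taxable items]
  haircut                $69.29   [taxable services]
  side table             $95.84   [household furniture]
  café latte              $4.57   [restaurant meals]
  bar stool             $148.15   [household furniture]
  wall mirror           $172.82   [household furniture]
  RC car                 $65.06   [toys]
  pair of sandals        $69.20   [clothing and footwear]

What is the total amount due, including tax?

$896.56

Pair of jeans $110.91: clothing and footwear, buyer-exempt → 0% → $0.00
Coat rack $30.49: household furniture → 7% → $2.1343
Desk lamp $61.10: household furniture → 7% → $4.277
Laundry detergent $19.51: other taxable items → 8.5% → $1.65835
Haircut $69.29: taxable services → 8.25% → $5.716425
Side table $95.84: household furniture → 7% → $6.7088
Café latte $4.57: restaurant meals → 3.25% → $0.148525
Bar stool $148.15: household furniture → 7% → $10.3705
Wall mirror $172.82: household furniture → 7% → $12.0974
RC car $65.06: toys → 10% → $6.506
Pair of sandals $69.20: clothing and footwear, buyer-exempt → 0% → $0.00
Subtotal = $846.94; unrounded tax = $49.6173 → $49.62; total due = $896.56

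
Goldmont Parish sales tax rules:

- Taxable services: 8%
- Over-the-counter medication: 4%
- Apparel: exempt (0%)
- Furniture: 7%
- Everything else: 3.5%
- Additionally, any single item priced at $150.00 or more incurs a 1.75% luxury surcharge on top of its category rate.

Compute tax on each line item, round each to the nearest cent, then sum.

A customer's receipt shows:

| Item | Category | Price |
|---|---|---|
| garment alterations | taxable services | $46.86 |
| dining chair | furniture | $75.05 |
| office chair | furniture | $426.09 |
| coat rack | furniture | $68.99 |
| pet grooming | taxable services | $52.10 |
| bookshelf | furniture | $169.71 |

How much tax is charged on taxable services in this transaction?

$7.92

Garment alterations $46.86: taxable services → 8% → $3.75
Pet grooming $52.10: taxable services → 8% → $4.17
Tax on taxable services = $3.75 + $4.17 = $7.92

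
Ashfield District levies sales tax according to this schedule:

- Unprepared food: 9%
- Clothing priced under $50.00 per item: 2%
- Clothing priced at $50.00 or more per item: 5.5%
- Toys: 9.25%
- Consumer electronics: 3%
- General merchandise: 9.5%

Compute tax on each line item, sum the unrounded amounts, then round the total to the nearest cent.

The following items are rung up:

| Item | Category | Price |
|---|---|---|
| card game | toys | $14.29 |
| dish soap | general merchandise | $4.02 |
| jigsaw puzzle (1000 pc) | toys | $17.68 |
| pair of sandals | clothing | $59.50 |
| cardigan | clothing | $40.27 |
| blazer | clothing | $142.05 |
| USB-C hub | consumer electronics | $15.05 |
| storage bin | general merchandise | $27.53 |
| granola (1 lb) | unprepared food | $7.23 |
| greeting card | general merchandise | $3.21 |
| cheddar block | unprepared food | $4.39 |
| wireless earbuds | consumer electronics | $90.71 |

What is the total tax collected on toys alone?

$2.96

Card game $14.29: toys → 9.25% → $1.321825
Jigsaw puzzle (1000 pc) $17.68: toys → 9.25% → $1.6354
Tax on toys: unrounded sum = $2.957225 → $2.96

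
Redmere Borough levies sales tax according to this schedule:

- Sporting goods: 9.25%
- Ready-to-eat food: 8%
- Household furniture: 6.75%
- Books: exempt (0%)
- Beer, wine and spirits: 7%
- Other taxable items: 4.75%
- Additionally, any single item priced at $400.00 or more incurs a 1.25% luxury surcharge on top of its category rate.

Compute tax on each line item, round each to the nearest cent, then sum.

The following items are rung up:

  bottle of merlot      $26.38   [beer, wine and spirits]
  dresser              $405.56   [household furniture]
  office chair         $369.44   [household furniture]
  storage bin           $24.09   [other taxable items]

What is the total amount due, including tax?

Bottle of merlot $26.38: beer, wine and spirits → 7% → $1.85
Dresser $405.56: household furniture → 6.75% + 1.25% surcharge = 8% → $32.44
Office chair $369.44: household furniture → 6.75% → $24.94
Storage bin $24.09: other taxable items → 4.75% → $1.14
Subtotal = $825.47; tax = $60.37; total due = $885.84

$885.84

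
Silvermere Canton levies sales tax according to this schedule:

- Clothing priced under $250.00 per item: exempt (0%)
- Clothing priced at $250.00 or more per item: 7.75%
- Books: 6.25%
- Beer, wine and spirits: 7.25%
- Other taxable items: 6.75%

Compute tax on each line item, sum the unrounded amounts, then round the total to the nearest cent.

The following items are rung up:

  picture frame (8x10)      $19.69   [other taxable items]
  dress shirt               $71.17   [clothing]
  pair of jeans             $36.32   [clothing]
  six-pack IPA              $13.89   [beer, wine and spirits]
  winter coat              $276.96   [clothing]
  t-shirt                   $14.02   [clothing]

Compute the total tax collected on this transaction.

Picture frame (8x10) $19.69: other taxable items → 6.75% → $1.329075
Dress shirt $71.17: clothing, under $250.00 → 0% → $0.00
Pair of jeans $36.32: clothing, under $250.00 → 0% → $0.00
Six-pack IPA $13.89: beer, wine and spirits → 7.25% → $1.007025
Winter coat $276.96: clothing, $250.00 or more → 7.75% → $21.4644
T-shirt $14.02: clothing, under $250.00 → 0% → $0.00
Unrounded tax sum = $23.8005 → $23.80

$23.80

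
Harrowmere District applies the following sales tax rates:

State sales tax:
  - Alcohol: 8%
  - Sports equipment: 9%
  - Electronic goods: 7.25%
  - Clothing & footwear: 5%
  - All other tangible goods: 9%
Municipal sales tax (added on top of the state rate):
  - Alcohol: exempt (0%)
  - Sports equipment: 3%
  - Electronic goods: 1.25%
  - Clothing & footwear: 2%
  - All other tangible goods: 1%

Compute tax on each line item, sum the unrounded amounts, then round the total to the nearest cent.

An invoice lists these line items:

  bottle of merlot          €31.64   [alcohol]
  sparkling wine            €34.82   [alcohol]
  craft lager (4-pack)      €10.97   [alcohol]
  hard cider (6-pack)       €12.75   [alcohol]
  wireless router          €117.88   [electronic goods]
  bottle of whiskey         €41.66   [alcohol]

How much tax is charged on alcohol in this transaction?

€10.55

Bottle of merlot €31.64: alcohol → 8% + 0% municipal = 8% → €2.5312
Sparkling wine €34.82: alcohol → 8% + 0% municipal = 8% → €2.7856
Craft lager (4-pack) €10.97: alcohol → 8% + 0% municipal = 8% → €0.8776
Hard cider (6-pack) €12.75: alcohol → 8% + 0% municipal = 8% → €1.02
Bottle of whiskey €41.66: alcohol → 8% + 0% municipal = 8% → €3.3328
Tax on alcohol: unrounded sum = €10.5472 → €10.55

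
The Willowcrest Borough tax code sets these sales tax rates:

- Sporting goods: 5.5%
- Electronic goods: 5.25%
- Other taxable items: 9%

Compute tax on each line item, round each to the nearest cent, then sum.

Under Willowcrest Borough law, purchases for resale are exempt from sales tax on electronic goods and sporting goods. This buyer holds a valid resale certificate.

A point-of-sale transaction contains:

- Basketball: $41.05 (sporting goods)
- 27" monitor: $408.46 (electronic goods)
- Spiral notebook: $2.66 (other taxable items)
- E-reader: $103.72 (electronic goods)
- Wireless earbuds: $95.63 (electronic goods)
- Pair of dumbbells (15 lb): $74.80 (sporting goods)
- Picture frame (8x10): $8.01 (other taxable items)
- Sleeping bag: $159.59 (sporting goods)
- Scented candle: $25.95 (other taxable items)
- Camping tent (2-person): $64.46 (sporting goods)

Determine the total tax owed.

$3.30

Basketball $41.05: sporting goods, buyer-exempt → 0% → $0.00
27" monitor $408.46: electronic goods, buyer-exempt → 0% → $0.00
Spiral notebook $2.66: other taxable items → 9% → $0.24
E-reader $103.72: electronic goods, buyer-exempt → 0% → $0.00
Wireless earbuds $95.63: electronic goods, buyer-exempt → 0% → $0.00
Pair of dumbbells (15 lb) $74.80: sporting goods, buyer-exempt → 0% → $0.00
Picture frame (8x10) $8.01: other taxable items → 9% → $0.72
Sleeping bag $159.59: sporting goods, buyer-exempt → 0% → $0.00
Scented candle $25.95: other taxable items → 9% → $2.34
Camping tent (2-person) $64.46: sporting goods, buyer-exempt → 0% → $0.00
Total tax = $0.24 + $0.72 + $2.34 = $3.30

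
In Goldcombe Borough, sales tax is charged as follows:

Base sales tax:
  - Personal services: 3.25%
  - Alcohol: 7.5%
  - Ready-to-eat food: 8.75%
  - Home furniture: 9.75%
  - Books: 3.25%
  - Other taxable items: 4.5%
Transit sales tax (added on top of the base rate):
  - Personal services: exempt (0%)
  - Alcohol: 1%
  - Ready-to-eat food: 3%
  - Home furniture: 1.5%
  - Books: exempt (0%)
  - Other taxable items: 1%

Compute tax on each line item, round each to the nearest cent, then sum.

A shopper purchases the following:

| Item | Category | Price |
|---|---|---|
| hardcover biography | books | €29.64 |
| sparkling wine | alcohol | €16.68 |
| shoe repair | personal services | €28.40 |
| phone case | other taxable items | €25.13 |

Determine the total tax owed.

€4.68

Hardcover biography €29.64: books → 3.25% + 0% transit = 3.25% → €0.96
Sparkling wine €16.68: alcohol → 7.5% + 1% transit = 8.5% → €1.42
Shoe repair €28.40: personal services → 3.25% + 0% transit = 3.25% → €0.92
Phone case €25.13: other taxable items → 4.5% + 1% transit = 5.5% → €1.38
Total tax = €0.96 + €1.42 + €0.92 + €1.38 = €4.68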